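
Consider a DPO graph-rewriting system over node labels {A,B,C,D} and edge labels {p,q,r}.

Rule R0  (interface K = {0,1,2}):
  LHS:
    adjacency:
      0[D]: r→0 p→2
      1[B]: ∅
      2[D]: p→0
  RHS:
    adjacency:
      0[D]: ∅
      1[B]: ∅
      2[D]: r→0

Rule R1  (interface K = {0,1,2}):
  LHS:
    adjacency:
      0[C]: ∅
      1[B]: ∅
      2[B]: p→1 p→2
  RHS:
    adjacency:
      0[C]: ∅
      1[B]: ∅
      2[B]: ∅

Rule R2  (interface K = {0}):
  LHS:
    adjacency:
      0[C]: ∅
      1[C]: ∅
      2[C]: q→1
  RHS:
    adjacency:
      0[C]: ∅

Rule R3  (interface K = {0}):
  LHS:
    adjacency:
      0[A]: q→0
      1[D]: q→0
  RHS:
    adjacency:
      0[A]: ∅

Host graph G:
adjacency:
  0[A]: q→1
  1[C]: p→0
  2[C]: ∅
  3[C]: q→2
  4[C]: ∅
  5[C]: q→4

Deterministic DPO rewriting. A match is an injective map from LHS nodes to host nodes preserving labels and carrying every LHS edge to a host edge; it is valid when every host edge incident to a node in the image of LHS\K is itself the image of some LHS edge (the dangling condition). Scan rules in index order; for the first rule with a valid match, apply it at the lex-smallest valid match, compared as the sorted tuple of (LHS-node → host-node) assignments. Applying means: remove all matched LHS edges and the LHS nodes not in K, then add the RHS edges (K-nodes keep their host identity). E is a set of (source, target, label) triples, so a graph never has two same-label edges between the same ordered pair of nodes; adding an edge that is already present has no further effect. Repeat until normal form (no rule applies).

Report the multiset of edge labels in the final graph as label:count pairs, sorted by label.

start.  V:6 E:4  edges: 0-q->1 1-p->0 3-q->2 5-q->4
1. fire R2 via {0↦1, 1↦2, 2↦3}  →  V:4 E:3  edges: 0-q->1 1-p->0 5-q->4
2. fire R2 via {0↦1, 1↦4, 2↦5}  →  V:2 E:2  edges: 0-q->1 1-p->0
final graph: no rule applies after step 2
NF edges: [(0, 1, 'q'), (1, 0, 'p')]

Answer: p:1 q:1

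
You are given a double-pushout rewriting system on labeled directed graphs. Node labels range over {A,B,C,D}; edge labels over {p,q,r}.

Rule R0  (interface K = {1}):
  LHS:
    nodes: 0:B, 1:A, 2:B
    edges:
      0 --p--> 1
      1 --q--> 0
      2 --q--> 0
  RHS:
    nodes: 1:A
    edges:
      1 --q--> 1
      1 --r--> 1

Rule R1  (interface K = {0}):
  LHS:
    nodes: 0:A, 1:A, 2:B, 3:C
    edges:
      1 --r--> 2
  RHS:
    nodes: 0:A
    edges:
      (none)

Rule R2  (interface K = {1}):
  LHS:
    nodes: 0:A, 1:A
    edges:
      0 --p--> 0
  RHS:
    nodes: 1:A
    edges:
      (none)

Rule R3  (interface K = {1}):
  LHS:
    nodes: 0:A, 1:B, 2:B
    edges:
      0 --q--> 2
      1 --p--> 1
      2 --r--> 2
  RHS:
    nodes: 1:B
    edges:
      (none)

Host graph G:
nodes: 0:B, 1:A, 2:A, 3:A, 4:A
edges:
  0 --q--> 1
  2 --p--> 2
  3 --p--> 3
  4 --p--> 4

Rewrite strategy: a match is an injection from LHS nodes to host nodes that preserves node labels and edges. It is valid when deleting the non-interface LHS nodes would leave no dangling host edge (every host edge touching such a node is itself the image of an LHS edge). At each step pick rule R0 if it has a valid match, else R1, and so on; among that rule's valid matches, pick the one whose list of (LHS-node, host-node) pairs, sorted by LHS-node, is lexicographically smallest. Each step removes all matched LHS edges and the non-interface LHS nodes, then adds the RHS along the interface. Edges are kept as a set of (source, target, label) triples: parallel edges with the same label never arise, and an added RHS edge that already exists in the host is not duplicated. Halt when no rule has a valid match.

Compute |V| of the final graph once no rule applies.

[0] host  ⇒  5 nodes, 4 edges  {0-q->1 2-p->2 3-p->3 4-p->4}
[1] R2 @ {0↦2, 1↦1}  ⇒  4 nodes, 3 edges  {0-q->1 3-p->3 4-p->4}
[2] R2 @ {0↦3, 1↦1}  ⇒  3 nodes, 2 edges  {0-q->1 4-p->4}
[3] R2 @ {0↦4, 1↦1}  ⇒  2 nodes, 1 edges  {0-q->1}
halt: no rule applies after step 3
NF nodes: {0:B, 1:A}

Answer: 2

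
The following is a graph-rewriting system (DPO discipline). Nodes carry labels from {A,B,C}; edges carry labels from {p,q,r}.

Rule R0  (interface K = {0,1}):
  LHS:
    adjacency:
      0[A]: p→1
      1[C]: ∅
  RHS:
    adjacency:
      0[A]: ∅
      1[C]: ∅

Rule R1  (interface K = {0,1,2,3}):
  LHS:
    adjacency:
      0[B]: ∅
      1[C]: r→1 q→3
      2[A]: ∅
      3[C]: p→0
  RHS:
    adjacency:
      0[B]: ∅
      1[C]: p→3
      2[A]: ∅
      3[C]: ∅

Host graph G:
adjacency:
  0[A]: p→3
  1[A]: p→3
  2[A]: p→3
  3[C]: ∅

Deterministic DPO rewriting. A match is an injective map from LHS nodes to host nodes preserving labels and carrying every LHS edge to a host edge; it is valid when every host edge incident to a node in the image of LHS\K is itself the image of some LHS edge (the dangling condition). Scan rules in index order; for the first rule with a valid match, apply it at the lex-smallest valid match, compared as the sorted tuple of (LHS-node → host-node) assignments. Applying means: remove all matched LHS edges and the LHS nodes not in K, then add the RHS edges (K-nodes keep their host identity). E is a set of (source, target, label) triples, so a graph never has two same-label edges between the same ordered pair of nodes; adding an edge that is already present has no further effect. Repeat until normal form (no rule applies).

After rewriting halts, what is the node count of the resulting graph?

initial: |V|=4 |E|=3  E = 0-p->3 1-p->3 2-p->3
step 1: apply R0 at {0↦0, 1↦3}  → |V|=4 |E|=2  E = 1-p->3 2-p->3
step 2: apply R0 at {0↦1, 1↦3}  → |V|=4 |E|=1  E = 2-p->3
step 3: apply R0 at {0↦2, 1↦3}  → |V|=4 |E|=0  E = ∅
halt: no rule applies after step 3
NF nodes: {0:A, 1:A, 2:A, 3:C}

Answer: 4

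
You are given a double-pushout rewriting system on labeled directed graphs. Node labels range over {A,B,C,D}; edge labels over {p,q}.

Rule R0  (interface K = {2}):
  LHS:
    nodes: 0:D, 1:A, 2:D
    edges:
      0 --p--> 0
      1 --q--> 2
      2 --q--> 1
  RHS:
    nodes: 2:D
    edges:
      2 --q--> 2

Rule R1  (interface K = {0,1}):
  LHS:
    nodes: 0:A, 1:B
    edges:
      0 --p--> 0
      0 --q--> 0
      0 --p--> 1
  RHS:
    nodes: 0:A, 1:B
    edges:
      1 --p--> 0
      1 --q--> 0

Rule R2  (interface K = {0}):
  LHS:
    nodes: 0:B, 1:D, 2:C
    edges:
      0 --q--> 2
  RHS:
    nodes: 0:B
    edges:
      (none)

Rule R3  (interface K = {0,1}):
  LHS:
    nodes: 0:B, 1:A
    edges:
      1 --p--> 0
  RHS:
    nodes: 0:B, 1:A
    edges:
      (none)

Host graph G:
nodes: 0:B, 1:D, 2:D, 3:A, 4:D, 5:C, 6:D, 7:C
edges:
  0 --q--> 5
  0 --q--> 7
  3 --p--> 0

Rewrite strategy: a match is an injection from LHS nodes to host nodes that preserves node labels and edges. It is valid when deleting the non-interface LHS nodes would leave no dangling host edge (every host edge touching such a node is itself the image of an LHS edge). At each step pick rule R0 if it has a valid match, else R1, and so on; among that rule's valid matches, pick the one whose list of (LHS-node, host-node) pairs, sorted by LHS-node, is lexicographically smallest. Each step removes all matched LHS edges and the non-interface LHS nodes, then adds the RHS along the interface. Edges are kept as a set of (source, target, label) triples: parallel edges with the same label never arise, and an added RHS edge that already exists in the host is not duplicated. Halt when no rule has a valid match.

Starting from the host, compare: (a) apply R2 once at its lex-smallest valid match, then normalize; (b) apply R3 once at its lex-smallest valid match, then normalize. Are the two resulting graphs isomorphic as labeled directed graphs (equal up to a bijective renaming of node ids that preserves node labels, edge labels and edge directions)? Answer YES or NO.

branch R2-first: apply at {0↦0, 1↦1, 2↦5} → |E|=2, then 2 more step(s) → NF |V|=4 |E|=0 V={0:B, 3:A, 4:D, 6:D} E=∅
branch R3-first: apply at {0↦0, 1↦3} → |E|=2, then 2 more step(s) → NF |V|=4 |E|=0 V={0:B, 3:A, 4:D, 6:D} E=∅
graphs isomorphic (equal up to label-preserving node renaming)

Answer: YES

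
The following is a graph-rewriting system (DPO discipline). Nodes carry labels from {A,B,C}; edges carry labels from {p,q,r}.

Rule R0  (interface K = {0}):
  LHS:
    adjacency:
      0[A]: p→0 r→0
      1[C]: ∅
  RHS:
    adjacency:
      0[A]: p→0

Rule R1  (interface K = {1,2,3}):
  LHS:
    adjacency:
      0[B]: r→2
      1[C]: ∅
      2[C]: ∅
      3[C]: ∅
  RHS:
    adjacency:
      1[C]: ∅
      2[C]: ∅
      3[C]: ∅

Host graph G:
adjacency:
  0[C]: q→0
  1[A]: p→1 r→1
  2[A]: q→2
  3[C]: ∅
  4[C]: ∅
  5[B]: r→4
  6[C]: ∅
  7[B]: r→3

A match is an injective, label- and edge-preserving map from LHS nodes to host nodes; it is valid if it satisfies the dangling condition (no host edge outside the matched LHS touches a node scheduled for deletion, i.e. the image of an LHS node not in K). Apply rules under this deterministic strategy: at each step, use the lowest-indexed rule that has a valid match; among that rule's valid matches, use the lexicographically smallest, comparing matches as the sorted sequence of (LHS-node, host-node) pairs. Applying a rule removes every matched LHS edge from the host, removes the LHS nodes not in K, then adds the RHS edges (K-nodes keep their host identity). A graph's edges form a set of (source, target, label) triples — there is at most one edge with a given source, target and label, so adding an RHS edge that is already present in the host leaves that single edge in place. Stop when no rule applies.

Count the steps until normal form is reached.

start.  V:8 E:6  edges: 0-q->0 1-p->1 1-r->1 2-q->2 5-r->4 7-r->3
1. fire R0 via {0↦1, 1↦6}  →  V:7 E:5  edges: 0-q->0 1-p->1 2-q->2 5-r->4 7-r->3
2. fire R1 via {0↦5, 1↦0, 2↦4, 3↦3}  →  V:6 E:4  edges: 0-q->0 1-p->1 2-q->2 7-r->3
3. fire R1 via {0↦7, 1↦0, 2↦3, 3↦4}  →  V:5 E:3  edges: 0-q->0 1-p->1 2-q->2
halt: no rule applies after step 3

Answer: 3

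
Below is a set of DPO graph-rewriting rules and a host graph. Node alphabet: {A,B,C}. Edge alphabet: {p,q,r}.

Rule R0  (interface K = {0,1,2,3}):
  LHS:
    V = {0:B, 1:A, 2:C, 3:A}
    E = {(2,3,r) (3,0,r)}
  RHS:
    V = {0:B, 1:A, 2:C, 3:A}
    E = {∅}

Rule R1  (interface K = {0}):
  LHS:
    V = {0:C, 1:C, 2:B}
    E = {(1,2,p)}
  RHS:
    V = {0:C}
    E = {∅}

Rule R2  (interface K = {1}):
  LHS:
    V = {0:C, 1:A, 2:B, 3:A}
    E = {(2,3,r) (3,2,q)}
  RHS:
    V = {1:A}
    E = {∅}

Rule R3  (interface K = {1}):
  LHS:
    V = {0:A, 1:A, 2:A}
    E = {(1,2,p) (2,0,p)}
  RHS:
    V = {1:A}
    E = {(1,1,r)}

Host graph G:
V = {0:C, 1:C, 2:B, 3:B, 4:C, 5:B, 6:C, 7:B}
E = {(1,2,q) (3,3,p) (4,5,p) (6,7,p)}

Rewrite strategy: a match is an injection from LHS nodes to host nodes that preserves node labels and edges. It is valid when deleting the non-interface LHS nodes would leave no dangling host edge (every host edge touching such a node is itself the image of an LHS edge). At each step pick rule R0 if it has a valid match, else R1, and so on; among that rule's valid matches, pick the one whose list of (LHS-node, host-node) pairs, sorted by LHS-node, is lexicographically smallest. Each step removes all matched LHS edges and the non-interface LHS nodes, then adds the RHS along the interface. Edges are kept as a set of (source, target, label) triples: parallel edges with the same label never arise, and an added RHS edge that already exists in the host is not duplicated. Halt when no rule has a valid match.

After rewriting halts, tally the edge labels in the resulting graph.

[0] host  ⇒  8 nodes, 4 edges  {1-q->2 3-p->3 4-p->5 6-p->7}
[1] R1 @ {0↦0, 1↦4, 2↦5}  ⇒  6 nodes, 3 edges  {1-q->2 3-p->3 6-p->7}
[2] R1 @ {0↦0, 1↦6, 2↦7}  ⇒  4 nodes, 2 edges  {1-q->2 3-p->3}
final graph: no rule applies after step 2
NF edges: [(1, 2, 'q'), (3, 3, 'p')]

Answer: p:1 q:1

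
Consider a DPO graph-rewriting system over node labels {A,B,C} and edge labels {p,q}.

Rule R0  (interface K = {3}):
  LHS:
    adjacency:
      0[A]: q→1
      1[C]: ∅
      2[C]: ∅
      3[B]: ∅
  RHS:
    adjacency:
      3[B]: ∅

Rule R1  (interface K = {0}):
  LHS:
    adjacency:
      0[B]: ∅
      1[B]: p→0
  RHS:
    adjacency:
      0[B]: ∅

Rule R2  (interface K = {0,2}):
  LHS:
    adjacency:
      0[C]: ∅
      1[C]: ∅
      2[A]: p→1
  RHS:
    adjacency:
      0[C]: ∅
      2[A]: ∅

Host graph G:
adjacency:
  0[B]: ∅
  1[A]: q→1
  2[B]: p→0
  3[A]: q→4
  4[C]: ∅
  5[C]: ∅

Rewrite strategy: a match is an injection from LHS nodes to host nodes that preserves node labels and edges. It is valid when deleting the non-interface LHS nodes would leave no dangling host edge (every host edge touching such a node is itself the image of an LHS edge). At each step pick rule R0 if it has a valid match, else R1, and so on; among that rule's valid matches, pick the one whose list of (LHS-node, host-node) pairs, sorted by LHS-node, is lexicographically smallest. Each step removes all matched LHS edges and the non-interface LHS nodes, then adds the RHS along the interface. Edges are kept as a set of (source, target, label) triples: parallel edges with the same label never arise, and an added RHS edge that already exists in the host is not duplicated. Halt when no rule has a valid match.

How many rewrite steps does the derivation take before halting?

Answer: 2

Steps:
start.  V:6 E:3  edges: 1-q->1 2-p->0 3-q->4
1. fire R0 via {0↦3, 1↦4, 2↦5, 3↦0}  →  V:3 E:2  edges: 1-q->1 2-p->0
2. fire R1 via {0↦0, 1↦2}  →  V:2 E:1  edges: 1-q->1
final graph: no rule applies after step 2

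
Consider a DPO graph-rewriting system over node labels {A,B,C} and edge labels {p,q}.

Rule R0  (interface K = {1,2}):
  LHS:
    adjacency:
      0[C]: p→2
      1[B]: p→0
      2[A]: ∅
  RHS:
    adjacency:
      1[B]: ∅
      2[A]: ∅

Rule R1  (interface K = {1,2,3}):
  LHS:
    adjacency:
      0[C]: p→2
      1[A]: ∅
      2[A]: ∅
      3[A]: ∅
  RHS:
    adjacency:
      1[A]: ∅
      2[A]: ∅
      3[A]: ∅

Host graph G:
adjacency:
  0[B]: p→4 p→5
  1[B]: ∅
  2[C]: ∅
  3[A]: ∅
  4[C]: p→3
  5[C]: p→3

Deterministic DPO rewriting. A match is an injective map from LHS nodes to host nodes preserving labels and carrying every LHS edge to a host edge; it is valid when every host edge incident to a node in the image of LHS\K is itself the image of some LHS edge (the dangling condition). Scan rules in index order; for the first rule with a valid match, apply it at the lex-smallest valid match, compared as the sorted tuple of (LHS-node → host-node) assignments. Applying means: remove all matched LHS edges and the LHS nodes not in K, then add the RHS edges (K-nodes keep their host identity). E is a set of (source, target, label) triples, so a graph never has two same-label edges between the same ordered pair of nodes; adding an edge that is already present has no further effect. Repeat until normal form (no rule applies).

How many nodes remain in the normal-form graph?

Answer: 4

Derivation:
[0] host  ⇒  6 nodes, 4 edges  {0-p->4 0-p->5 4-p->3 5-p->3}
[1] R0 @ {0↦4, 1↦0, 2↦3}  ⇒  5 nodes, 2 edges  {0-p->5 5-p->3}
[2] R0 @ {0↦5, 1↦0, 2↦3}  ⇒  4 nodes, 0 edges  {∅}
halt: no rule applies after step 2
NF nodes: {0:B, 1:B, 2:C, 3:A}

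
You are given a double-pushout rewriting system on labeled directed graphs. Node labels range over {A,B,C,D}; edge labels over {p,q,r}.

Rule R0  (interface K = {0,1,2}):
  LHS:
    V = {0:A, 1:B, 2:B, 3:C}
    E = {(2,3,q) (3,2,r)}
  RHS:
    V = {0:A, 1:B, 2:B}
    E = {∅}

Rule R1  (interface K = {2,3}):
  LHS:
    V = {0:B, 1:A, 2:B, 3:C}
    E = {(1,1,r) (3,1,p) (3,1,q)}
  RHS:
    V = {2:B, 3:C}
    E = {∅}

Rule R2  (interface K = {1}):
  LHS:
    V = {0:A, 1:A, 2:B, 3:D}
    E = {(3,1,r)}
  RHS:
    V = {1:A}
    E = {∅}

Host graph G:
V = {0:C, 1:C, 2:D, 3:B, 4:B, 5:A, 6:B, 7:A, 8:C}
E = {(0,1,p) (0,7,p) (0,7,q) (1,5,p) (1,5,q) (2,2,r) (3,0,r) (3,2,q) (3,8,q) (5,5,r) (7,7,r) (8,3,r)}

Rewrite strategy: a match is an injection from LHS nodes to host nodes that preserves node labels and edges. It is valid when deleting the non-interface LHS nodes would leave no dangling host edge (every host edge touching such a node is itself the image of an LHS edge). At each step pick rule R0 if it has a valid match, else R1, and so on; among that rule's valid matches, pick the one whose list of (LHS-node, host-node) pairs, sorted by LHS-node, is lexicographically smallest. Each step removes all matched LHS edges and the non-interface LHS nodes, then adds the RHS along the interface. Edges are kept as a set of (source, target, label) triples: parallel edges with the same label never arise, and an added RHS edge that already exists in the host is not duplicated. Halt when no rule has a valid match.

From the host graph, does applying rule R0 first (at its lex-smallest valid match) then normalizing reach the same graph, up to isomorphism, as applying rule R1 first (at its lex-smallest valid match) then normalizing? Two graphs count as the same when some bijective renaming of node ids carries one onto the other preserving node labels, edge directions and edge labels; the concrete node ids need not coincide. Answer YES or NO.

Answer: YES

Rewrite trace:
branch R0-first: apply at {0↦5, 1↦4, 2↦3, 3↦8} → |E|=10, then 2 more step(s) → NF |V|=4 |E|=4 V={0:C, 1:C, 2:D, 3:B} E=0-p->1 2-r->2 3-r->0 3-q->2
branch R1-first: apply at {0↦4, 1↦5, 2↦3, 3↦1} → |E|=9, then 2 more step(s) → NF |V|=4 |E|=4 V={0:C, 1:C, 2:D, 3:B} E=0-p->1 2-r->2 3-r->0 3-q->2
graphs isomorphic (equal up to label-preserving node renaming)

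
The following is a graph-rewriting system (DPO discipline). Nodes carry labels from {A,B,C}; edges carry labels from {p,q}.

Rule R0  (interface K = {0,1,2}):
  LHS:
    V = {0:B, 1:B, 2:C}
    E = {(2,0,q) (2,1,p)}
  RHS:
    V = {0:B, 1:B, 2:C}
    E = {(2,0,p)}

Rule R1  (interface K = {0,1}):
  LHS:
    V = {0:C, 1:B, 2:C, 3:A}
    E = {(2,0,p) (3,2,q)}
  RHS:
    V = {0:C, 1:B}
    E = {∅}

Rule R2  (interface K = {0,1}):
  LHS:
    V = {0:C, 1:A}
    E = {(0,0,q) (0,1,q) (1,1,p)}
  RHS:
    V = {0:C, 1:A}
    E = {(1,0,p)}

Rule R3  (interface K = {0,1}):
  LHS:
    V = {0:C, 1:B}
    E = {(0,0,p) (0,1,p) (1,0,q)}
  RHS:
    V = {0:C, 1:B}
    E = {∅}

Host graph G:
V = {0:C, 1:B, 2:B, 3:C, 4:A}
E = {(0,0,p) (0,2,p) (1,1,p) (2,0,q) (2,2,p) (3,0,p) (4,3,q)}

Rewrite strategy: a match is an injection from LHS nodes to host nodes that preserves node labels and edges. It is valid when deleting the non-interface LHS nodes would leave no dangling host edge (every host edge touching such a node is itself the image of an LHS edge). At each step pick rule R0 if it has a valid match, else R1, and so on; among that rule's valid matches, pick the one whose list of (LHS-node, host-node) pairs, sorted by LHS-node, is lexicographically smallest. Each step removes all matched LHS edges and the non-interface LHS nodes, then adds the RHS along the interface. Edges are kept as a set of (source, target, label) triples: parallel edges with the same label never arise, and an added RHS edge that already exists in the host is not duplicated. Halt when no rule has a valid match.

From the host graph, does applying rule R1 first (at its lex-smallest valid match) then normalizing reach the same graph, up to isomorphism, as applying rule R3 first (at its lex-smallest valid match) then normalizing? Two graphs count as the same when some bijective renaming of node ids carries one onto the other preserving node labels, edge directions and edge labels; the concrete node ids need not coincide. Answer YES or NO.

branch R1-first: apply at {0↦0, 1↦1, 2↦3, 3↦4} → |E|=5, then 1 more step(s) → NF |V|=3 |E|=2 V={0:C, 1:B, 2:B} E=1-p->1 2-p->2
branch R3-first: apply at {0↦0, 1↦2} → |E|=4, then 1 more step(s) → NF |V|=3 |E|=2 V={0:C, 1:B, 2:B} E=1-p->1 2-p->2
graphs isomorphic (equal up to label-preserving node renaming)

Answer: YES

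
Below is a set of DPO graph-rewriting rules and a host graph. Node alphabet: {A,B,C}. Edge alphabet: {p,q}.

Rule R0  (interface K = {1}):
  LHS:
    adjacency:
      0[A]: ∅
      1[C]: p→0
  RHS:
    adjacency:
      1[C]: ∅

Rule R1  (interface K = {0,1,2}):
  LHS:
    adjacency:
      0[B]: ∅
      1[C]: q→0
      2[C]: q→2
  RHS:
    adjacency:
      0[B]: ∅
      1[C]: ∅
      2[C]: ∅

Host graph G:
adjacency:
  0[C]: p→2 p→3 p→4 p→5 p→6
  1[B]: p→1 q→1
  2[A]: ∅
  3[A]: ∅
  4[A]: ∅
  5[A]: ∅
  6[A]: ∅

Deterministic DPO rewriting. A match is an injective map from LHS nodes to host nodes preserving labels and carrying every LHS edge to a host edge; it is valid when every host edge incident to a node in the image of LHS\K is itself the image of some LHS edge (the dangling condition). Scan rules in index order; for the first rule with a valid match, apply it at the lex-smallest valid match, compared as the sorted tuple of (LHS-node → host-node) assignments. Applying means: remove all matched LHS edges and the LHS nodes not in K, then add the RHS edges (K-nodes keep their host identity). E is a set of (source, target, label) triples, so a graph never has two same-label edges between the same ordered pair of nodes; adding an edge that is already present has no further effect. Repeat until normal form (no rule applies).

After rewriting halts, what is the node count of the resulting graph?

Answer: 2

Steps:
initial: |V|=7 |E|=7  E = 0-p->2 0-p->3 0-p->4 0-p->5 0-p->6 1-p->1 1-q->1
step 1: apply R0 at {0↦2, 1↦0}  → |V|=6 |E|=6  E = 0-p->3 0-p->4 0-p->5 0-p->6 1-p->1 1-q->1
step 2: apply R0 at {0↦3, 1↦0}  → |V|=5 |E|=5  E = 0-p->4 0-p->5 0-p->6 1-p->1 1-q->1
step 3: apply R0 at {0↦4, 1↦0}  → |V|=4 |E|=4  E = 0-p->5 0-p->6 1-p->1 1-q->1
step 4: apply R0 at {0↦5, 1↦0}  → |V|=3 |E|=3  E = 0-p->6 1-p->1 1-q->1
step 5: apply R0 at {0↦6, 1↦0}  → |V|=2 |E|=2  E = 1-p->1 1-q->1
final graph: no rule applies after step 5
NF nodes: {0:C, 1:B}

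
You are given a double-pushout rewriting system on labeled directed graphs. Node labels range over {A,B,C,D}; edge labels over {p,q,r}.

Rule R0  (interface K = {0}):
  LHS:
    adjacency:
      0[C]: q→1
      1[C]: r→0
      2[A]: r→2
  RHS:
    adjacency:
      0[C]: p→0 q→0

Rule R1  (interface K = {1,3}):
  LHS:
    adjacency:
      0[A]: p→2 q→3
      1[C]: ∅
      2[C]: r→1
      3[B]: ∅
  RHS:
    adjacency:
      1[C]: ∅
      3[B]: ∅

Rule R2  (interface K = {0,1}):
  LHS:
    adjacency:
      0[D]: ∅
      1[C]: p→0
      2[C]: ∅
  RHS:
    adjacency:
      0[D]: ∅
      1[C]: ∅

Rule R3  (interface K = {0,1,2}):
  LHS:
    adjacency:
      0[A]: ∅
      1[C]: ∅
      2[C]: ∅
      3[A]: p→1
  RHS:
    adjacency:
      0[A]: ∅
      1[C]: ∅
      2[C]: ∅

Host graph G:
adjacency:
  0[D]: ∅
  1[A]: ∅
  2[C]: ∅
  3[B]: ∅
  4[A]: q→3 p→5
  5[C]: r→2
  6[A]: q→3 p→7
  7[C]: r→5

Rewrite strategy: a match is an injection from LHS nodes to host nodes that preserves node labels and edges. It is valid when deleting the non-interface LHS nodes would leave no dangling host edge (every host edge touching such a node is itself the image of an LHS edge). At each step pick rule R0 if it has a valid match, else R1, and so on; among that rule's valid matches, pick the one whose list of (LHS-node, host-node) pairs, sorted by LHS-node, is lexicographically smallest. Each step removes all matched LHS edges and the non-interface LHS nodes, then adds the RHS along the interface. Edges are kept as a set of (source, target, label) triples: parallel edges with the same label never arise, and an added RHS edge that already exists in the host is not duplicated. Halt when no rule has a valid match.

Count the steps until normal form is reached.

initial: |V|=8 |E|=6  E = 4-q->3 4-p->5 5-r->2 6-q->3 6-p->7 7-r->5
step 1: apply R1 at {0↦6, 1↦5, 2↦7, 3↦3}  → |V|=6 |E|=3  E = 4-q->3 4-p->5 5-r->2
step 2: apply R1 at {0↦4, 1↦2, 2↦5, 3↦3}  → |V|=4 |E|=0  E = ∅
halt: no rule applies after step 2

Answer: 2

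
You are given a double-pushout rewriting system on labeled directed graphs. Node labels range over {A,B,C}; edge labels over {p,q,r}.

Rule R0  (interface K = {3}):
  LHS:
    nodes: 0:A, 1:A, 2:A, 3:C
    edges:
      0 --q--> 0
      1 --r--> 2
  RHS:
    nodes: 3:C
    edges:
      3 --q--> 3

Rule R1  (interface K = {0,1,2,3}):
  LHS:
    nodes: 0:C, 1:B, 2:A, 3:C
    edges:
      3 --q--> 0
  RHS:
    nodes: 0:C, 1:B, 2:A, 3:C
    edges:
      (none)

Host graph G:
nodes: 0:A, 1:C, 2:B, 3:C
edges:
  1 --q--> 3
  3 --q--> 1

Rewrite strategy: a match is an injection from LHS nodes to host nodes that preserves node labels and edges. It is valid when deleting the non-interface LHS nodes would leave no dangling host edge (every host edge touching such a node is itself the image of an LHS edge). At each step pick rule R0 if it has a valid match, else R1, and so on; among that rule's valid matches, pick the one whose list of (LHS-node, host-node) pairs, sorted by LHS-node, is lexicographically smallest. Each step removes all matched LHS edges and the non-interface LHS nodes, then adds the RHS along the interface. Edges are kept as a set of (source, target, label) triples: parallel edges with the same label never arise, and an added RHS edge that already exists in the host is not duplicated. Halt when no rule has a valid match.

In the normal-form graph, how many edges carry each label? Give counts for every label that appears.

start.  V:4 E:2  edges: 1-q->3 3-q->1
1. fire R1 via {0↦1, 1↦2, 2↦0, 3↦3}  →  V:4 E:1  edges: 1-q->3
2. fire R1 via {0↦3, 1↦2, 2↦0, 3↦1}  →  V:4 E:0  edges: ∅
final graph: no rule applies after step 2
NF edges: []

Answer: (no edges)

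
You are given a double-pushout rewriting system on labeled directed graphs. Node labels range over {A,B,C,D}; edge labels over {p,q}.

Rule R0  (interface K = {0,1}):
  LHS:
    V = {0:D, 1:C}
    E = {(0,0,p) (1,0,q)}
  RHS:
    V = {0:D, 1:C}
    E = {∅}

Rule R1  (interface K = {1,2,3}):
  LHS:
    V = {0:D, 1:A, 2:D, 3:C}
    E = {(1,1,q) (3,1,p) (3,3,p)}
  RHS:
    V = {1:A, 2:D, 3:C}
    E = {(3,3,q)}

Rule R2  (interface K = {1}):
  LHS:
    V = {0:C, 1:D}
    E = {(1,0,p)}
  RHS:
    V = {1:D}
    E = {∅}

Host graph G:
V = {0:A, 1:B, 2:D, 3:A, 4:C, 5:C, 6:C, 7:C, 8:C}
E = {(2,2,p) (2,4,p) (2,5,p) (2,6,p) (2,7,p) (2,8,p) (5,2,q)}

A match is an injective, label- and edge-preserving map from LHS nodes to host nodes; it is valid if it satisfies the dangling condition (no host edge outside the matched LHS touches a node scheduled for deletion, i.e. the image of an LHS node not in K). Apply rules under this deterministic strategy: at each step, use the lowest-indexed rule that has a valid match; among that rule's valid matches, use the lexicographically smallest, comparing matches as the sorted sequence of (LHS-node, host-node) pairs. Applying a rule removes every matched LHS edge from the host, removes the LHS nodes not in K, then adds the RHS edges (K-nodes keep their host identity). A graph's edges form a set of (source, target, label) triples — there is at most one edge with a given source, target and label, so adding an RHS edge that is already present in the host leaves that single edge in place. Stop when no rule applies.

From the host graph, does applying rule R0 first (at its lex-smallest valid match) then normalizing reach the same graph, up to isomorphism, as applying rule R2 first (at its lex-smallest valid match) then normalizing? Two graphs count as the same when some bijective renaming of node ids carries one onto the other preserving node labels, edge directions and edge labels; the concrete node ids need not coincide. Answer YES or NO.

branch R0-first: apply at {0↦2, 1↦5} → |E|=5, then 5 more step(s) → NF |V|=4 |E|=0 V={0:A, 1:B, 2:D, 3:A} E=∅
branch R2-first: apply at {0↦4, 1↦2} → |E|=6, then 5 more step(s) → NF |V|=4 |E|=0 V={0:A, 1:B, 2:D, 3:A} E=∅
graphs isomorphic (equal up to label-preserving node renaming)

Answer: YES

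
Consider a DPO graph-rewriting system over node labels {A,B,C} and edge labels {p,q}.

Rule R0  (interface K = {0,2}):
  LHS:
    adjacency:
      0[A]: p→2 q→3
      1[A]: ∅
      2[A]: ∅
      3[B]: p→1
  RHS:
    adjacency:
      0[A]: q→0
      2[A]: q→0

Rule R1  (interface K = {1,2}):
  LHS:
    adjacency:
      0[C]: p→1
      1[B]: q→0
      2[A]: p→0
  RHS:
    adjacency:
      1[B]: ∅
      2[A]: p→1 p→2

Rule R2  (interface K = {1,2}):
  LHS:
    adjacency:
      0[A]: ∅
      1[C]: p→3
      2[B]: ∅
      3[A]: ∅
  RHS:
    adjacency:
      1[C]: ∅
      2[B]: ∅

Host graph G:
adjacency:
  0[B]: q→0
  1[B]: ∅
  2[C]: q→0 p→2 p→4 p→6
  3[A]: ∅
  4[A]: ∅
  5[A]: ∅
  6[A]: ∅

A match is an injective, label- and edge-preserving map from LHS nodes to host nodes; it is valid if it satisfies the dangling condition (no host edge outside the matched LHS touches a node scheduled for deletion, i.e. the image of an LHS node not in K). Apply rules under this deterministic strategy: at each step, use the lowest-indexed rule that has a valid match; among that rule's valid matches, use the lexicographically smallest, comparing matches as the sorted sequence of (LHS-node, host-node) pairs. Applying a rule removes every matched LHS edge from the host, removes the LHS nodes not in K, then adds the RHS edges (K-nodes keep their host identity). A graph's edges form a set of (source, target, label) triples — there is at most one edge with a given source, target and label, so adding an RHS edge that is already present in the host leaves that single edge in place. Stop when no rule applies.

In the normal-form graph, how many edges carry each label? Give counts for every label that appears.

initial: |V|=7 |E|=5  E = 0-q->0 2-q->0 2-p->2 2-p->4 2-p->6
step 1: apply R2 at {0↦3, 1↦2, 2↦0, 3↦4}  → |V|=5 |E|=4  E = 0-q->0 2-q->0 2-p->2 2-p->6
step 2: apply R2 at {0↦5, 1↦2, 2↦0, 3↦6}  → |V|=3 |E|=3  E = 0-q->0 2-q->0 2-p->2
final graph: no rule applies after step 2
NF edges: [(0, 0, 'q'), (2, 0, 'q'), (2, 2, 'p')]

Answer: p:1 q:2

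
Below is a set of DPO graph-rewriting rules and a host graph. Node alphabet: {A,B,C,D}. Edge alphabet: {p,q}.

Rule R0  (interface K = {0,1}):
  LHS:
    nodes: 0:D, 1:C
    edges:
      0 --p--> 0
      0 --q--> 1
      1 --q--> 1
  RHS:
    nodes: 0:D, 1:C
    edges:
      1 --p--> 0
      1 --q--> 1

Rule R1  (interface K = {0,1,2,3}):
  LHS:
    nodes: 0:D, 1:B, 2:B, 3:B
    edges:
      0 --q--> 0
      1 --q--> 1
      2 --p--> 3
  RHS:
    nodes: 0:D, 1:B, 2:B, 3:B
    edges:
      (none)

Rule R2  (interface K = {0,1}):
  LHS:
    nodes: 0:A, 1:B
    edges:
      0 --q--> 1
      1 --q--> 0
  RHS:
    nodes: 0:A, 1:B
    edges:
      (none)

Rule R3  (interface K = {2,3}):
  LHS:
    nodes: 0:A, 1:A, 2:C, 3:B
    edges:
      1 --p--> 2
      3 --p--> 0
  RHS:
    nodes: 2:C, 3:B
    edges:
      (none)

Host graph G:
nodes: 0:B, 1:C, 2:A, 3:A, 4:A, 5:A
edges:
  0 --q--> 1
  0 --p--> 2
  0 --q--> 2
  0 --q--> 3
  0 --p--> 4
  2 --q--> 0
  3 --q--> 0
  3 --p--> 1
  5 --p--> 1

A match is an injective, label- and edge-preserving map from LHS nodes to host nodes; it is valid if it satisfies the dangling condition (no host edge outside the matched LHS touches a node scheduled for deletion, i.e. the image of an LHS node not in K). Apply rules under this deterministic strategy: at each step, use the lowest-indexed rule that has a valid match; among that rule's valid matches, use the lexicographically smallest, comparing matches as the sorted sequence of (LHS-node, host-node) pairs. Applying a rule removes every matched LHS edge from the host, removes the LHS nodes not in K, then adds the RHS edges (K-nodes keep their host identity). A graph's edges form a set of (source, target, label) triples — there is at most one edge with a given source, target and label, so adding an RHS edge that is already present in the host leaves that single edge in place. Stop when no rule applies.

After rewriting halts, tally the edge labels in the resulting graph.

start.  V:6 E:9  edges: 0-q->1 0-p->2 0-q->2 0-q->3 0-p->4 2-q->0 3-q->0 3-p->1 5-p->1
1. fire R2 via {0↦2, 1↦0}  →  V:6 E:7  edges: 0-q->1 0-p->2 0-q->3 0-p->4 3-q->0 3-p->1 5-p->1
2. fire R2 via {0↦3, 1↦0}  →  V:6 E:5  edges: 0-q->1 0-p->2 0-p->4 3-p->1 5-p->1
3. fire R3 via {0↦2, 1↦3, 2↦1, 3↦0}  →  V:4 E:3  edges: 0-q->1 0-p->4 5-p->1
4. fire R3 via {0↦4, 1↦5, 2↦1, 3↦0}  →  V:2 E:1  edges: 0-q->1
final graph: no rule applies after step 4
NF edges: [(0, 1, 'q')]

Answer: q:1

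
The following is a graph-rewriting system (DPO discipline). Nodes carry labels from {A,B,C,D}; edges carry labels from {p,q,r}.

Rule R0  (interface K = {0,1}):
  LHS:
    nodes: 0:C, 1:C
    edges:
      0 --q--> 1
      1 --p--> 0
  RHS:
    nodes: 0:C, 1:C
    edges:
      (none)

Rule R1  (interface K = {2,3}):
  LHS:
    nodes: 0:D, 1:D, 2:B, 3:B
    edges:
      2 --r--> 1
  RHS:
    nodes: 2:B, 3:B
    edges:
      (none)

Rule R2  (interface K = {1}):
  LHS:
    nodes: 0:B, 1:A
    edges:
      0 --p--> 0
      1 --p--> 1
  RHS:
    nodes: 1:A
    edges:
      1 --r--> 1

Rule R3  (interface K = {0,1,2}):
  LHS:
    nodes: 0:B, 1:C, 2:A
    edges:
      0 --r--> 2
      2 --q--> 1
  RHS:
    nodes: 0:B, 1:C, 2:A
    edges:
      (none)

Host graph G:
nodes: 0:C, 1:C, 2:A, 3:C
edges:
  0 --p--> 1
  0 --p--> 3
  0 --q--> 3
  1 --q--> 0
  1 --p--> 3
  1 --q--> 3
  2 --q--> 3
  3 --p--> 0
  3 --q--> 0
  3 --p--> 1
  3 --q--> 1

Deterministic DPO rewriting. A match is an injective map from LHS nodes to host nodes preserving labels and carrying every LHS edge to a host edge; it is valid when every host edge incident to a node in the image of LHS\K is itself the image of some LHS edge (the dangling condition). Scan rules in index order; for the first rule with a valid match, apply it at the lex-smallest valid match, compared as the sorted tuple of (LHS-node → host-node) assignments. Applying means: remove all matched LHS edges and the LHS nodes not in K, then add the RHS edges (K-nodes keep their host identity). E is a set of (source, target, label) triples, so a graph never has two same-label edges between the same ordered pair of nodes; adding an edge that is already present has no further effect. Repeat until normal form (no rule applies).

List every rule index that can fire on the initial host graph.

R0: 5 valid matches — {0↦0, 1↦3}, {0↦1, 1↦0}, {0↦1, 1↦3} (+2 more)
R1: no valid match — LHS pattern not found
R2: no valid match — LHS pattern not found
R3: no valid match — LHS pattern not found

Answer: [R0]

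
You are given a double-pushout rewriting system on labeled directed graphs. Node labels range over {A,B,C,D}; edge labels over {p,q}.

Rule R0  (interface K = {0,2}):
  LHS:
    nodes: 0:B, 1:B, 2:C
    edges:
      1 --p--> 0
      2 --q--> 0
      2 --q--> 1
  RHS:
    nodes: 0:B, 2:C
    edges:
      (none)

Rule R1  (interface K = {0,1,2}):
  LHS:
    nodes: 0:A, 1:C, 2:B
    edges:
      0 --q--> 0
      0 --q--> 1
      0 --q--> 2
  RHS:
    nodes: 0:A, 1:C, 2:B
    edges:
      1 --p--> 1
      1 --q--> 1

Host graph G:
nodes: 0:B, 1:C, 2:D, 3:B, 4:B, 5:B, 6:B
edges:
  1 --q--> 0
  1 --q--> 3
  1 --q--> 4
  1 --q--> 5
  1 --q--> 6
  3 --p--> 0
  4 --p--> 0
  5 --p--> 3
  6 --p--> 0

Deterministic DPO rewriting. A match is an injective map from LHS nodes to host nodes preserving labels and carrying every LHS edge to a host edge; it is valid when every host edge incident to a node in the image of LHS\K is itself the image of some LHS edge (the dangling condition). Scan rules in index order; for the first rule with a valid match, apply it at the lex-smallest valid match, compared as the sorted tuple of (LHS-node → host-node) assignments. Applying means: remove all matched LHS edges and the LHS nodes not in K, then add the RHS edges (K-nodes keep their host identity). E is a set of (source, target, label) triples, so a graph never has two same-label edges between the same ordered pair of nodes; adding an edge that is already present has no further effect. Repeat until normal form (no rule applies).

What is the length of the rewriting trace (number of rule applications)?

Answer: 2

Steps:
initial: |V|=7 |E|=9  E = 1-q->0 1-q->3 1-q->4 1-q->5 1-q->6 3-p->0 4-p->0 5-p->3 6-p->0
step 1: apply R0 at {0↦0, 1↦4, 2↦1}  → |V|=6 |E|=6  E = 1-q->3 1-q->5 1-q->6 3-p->0 5-p->3 6-p->0
step 2: apply R0 at {0↦3, 1↦5, 2↦1}  → |V|=5 |E|=3  E = 1-q->6 3-p->0 6-p->0
normal form: no rule applies after step 2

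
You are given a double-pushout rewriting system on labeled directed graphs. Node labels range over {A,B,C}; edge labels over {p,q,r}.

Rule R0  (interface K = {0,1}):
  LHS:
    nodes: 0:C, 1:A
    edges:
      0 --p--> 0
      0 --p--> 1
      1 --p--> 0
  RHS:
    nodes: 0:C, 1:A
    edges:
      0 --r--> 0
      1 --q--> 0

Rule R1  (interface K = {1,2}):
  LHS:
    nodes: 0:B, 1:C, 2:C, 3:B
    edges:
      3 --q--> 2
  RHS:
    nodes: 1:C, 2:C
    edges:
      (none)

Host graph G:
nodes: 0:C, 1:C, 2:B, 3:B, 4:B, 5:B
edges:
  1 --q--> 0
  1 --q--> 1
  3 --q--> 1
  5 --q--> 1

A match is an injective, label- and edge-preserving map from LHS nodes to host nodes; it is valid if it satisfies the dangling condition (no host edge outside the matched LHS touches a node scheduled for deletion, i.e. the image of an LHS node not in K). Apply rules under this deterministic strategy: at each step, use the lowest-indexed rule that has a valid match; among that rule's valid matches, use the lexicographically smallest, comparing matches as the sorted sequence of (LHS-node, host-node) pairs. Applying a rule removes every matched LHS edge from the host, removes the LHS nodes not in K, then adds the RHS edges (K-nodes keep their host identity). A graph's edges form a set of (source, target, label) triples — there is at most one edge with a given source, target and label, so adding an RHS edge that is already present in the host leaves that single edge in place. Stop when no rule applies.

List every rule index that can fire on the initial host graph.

R0: no valid match — LHS pattern not found
R1: 4 valid matches — {0↦2, 1↦0, 2↦1, 3↦3}, {0↦2, 1↦0, 2↦1, 3↦5}, {0↦4, 1↦0, 2↦1, 3↦3} (+1 more)

Answer: [R1]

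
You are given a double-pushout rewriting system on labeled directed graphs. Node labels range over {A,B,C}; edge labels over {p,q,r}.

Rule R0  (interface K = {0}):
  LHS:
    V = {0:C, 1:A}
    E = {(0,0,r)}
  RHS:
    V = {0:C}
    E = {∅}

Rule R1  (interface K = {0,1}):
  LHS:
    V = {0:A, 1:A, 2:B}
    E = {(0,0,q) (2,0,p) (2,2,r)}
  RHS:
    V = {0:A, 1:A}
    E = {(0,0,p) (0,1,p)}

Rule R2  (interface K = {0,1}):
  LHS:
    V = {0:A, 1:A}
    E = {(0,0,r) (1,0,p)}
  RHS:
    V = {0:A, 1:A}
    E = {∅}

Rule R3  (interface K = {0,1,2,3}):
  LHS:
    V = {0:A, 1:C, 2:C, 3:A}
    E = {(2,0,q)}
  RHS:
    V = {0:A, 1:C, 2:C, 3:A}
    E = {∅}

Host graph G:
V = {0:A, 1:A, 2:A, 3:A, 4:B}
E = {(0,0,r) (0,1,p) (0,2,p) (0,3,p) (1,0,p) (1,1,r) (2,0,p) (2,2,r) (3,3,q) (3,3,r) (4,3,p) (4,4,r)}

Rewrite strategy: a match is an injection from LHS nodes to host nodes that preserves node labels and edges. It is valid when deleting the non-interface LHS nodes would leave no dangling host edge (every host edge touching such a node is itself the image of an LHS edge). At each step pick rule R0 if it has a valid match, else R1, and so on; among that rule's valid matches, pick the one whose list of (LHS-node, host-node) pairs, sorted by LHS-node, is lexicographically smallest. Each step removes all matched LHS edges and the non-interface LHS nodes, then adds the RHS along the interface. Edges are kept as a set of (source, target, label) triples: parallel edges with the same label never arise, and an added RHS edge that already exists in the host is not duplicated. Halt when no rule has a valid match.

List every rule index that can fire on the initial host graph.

Answer: [R1,R2]

Derivation:
R0: no valid match — LHS pattern not found
R1: 3 valid matches — {0↦3, 1↦0, 2↦4}, {0↦3, 1↦1, 2↦4}, {0↦3, 1↦2, 2↦4}
R2: 5 valid matches — {0↦0, 1↦1}, {0↦0, 1↦2}, {0↦1, 1↦0} (+2 more)
R3: no valid match — LHS pattern not found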